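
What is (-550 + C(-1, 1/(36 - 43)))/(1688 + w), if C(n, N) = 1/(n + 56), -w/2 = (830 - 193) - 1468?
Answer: -30249/184250 ≈ -0.16417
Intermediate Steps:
w = 1662 (w = -2*((830 - 193) - 1468) = -2*(637 - 1468) = -2*(-831) = 1662)
C(n, N) = 1/(56 + n)
(-550 + C(-1, 1/(36 - 43)))/(1688 + w) = (-550 + 1/(56 - 1))/(1688 + 1662) = (-550 + 1/55)/3350 = (-550 + 1/55)*(1/3350) = -30249/55*1/3350 = -30249/184250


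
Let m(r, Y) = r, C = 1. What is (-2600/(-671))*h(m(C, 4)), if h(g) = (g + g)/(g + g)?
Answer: 2600/671 ≈ 3.8748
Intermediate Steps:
h(g) = 1 (h(g) = (2*g)/((2*g)) = (2*g)*(1/(2*g)) = 1)
(-2600/(-671))*h(m(C, 4)) = -2600/(-671)*1 = -2600*(-1/671)*1 = (2600/671)*1 = 2600/671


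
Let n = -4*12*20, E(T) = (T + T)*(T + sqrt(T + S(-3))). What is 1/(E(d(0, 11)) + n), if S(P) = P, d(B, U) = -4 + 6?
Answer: -119/113290 - I/226580 ≈ -0.0010504 - 4.4135e-6*I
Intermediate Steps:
d(B, U) = 2
E(T) = 2*T*(T + sqrt(-3 + T)) (E(T) = (T + T)*(T + sqrt(T - 3)) = (2*T)*(T + sqrt(-3 + T)) = 2*T*(T + sqrt(-3 + T)))
n = -960 (n = -48*20 = -960)
1/(E(d(0, 11)) + n) = 1/(2*2*(2 + sqrt(-3 + 2)) - 960) = 1/(2*2*(2 + sqrt(-1)) - 960) = 1/(2*2*(2 + I) - 960) = 1/((8 + 4*I) - 960) = 1/(-952 + 4*I) = (-952 - 4*I)/906320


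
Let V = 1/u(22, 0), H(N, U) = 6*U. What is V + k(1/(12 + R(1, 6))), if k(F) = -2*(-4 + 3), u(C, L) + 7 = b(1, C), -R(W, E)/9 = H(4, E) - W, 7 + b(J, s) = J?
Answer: 25/13 ≈ 1.9231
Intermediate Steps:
b(J, s) = -7 + J
R(W, E) = -54*E + 9*W (R(W, E) = -9*(6*E - W) = -9*(-W + 6*E) = -54*E + 9*W)
u(C, L) = -13 (u(C, L) = -7 + (-7 + 1) = -7 - 6 = -13)
k(F) = 2 (k(F) = -2*(-1) = 2)
V = -1/13 (V = 1/(-13) = -1/13 ≈ -0.076923)
V + k(1/(12 + R(1, 6))) = -1/13 + 2 = 25/13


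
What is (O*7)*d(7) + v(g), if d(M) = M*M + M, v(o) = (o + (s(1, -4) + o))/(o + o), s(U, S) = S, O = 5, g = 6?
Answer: 5882/3 ≈ 1960.7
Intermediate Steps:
v(o) = (-4 + 2*o)/(2*o) (v(o) = (o + (-4 + o))/(o + o) = (-4 + 2*o)/((2*o)) = (-4 + 2*o)*(1/(2*o)) = (-4 + 2*o)/(2*o))
d(M) = M + M**2 (d(M) = M**2 + M = M + M**2)
(O*7)*d(7) + v(g) = (5*7)*(7*(1 + 7)) + (-2 + 6)/6 = 35*(7*8) + (1/6)*4 = 35*56 + 2/3 = 1960 + 2/3 = 5882/3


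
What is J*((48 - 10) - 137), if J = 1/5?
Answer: -99/5 ≈ -19.800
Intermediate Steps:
J = ⅕ ≈ 0.20000
J*((48 - 10) - 137) = ((48 - 10) - 137)/5 = (38 - 137)/5 = (⅕)*(-99) = -99/5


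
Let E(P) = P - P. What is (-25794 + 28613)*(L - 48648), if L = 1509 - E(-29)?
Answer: -132884841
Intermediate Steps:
E(P) = 0
L = 1509 (L = 1509 - 1*0 = 1509 + 0 = 1509)
(-25794 + 28613)*(L - 48648) = (-25794 + 28613)*(1509 - 48648) = 2819*(-47139) = -132884841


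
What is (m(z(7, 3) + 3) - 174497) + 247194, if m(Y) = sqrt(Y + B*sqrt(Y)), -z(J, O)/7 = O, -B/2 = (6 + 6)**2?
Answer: 72697 + 3*sqrt(-2 - 96*I*sqrt(2)) ≈ 72722.0 - 24.9*I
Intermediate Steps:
B = -288 (B = -2*(6 + 6)**2 = -2*12**2 = -2*144 = -288)
z(J, O) = -7*O
m(Y) = sqrt(Y - 288*sqrt(Y))
(m(z(7, 3) + 3) - 174497) + 247194 = (sqrt((-7*3 + 3) - 288*sqrt(-7*3 + 3)) - 174497) + 247194 = (sqrt((-21 + 3) - 288*sqrt(-21 + 3)) - 174497) + 247194 = (sqrt(-18 - 864*I*sqrt(2)) - 174497) + 247194 = (-174497 + sqrt(-18 - 864*I*sqrt(2))) + 247194 = 72697 + sqrt(-18 - 864*I*sqrt(2))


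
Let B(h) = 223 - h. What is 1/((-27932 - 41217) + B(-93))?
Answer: -1/68833 ≈ -1.4528e-5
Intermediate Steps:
1/((-27932 - 41217) + B(-93)) = 1/((-27932 - 41217) + (223 - 1*(-93))) = 1/(-69149 + (223 + 93)) = 1/(-69149 + 316) = 1/(-68833) = -1/68833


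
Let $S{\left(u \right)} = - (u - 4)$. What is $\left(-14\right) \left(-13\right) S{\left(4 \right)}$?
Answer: $0$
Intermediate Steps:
$S{\left(u \right)} = 4 - u$ ($S{\left(u \right)} = - (-4 + u) = 4 - u$)
$\left(-14\right) \left(-13\right) S{\left(4 \right)} = \left(-14\right) \left(-13\right) \left(4 - 4\right) = 182 \left(4 - 4\right) = 182 \cdot 0 = 0$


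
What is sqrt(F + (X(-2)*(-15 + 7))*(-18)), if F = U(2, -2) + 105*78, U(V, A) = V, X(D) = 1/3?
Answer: 4*sqrt(515) ≈ 90.774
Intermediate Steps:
X(D) = 1/3
F = 8192 (F = 2 + 105*78 = 2 + 8190 = 8192)
sqrt(F + (X(-2)*(-15 + 7))*(-18)) = sqrt(8192 + ((-15 + 7)/3)*(-18)) = sqrt(8192 + ((1/3)*(-8))*(-18)) = sqrt(8192 - 8/3*(-18)) = sqrt(8192 + 48) = sqrt(8240) = 4*sqrt(515)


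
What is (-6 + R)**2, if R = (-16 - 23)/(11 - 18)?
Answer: 9/49 ≈ 0.18367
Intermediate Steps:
R = 39/7 (R = -39/(-7) = -39*(-1/7) = 39/7 ≈ 5.5714)
(-6 + R)**2 = (-6 + 39/7)**2 = (-3/7)**2 = 9/49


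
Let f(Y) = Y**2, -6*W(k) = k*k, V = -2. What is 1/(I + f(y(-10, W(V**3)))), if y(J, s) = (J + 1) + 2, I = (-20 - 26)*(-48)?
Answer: 1/2257 ≈ 0.00044307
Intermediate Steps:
I = 2208 (I = -46*(-48) = 2208)
W(k) = -k**2/6 (W(k) = -k*k/6 = -k**2/6)
y(J, s) = 3 + J (y(J, s) = (1 + J) + 2 = 3 + J)
1/(I + f(y(-10, W(V**3)))) = 1/(2208 + (3 - 10)**2) = 1/(2208 + (-7)**2) = 1/(2208 + 49) = 1/2257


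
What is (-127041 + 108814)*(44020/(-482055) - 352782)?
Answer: 619938076552762/96411 ≈ 6.4302e+9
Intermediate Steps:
(-127041 + 108814)*(44020/(-482055) - 352782) = -18227*(44020*(-1/482055) - 352782) = -18227*(-8804/96411 - 352782) = -18227*(-34012074206/96411) = 619938076552762/96411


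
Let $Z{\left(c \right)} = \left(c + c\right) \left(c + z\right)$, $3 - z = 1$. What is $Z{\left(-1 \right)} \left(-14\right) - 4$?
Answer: $24$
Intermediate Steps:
$z = 2$ ($z = 3 - 1 = 2$)
$Z{\left(c \right)} = 2 c \left(2 + c\right)$ ($Z{\left(c \right)} = \left(c + c\right) \left(c + 2\right) = 2 c \left(2 + c\right)$)
$Z{\left(-1 \right)} \left(-14\right) - 4 = 2 \left(-1\right) \left(2 - 1\right) \left(-14\right) - 4 = 2 \left(-1\right) 1 \left(-14\right) - 4 = \left(-2\right) \left(-14\right) - 4 = 28 - 4 = 24$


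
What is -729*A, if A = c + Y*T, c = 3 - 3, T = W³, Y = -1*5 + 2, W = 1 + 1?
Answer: 17496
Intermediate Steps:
W = 2
Y = -3 (Y = -5 + 2 = -3)
T = 8 (T = 2³ = 8)
c = 0
A = -24 (A = 0 - 3*8 = 0 - 24 = -24)
-729*A = -729*(-24) = 17496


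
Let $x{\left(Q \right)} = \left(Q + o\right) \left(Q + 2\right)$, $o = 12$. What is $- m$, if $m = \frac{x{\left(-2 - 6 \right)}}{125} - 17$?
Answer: $\frac{2149}{125} \approx 17.192$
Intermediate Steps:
$x{\left(Q \right)} = \left(2 + Q\right) \left(12 + Q\right)$ ($x{\left(Q \right)} = \left(Q + 12\right) \left(Q + 2\right) = \left(12 + Q\right) \left(2 + Q\right) = \left(2 + Q\right) \left(12 + Q\right)$)
$m = - \frac{2149}{125}$ ($m = \frac{24 + \left(-2 - 6\right)^{2} + 14 \left(-2 - 6\right)}{125} - 17 = \left(24 + \left(-2 - 6\right)^{2} + 14 \left(-2 - 6\right)\right) \frac{1}{125} - 17 = \left(24 + \left(-8\right)^{2} + 14 \left(-8\right)\right) \frac{1}{125} - 17 = \left(24 + 64 - 112\right) \frac{1}{125} - 17 = \left(-24\right) \frac{1}{125} - 17 = - \frac{24}{125} - 17 = - \frac{2149}{125} \approx -17.192$)
$- m = \left(-1\right) \left(- \frac{2149}{125}\right) = \frac{2149}{125}$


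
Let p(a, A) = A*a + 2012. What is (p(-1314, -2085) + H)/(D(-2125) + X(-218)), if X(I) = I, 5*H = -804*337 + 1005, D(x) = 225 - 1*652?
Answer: -13438567/3225 ≈ -4167.0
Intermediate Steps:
D(x) = -427 (D(x) = 225 - 652 = -427)
H = -269943/5 (H = (-804*337 + 1005)/5 = (-270948 + 1005)/5 = (⅕)*(-269943) = -269943/5 ≈ -53989.)
p(a, A) = 2012 + A*a
(p(-1314, -2085) + H)/(D(-2125) + X(-218)) = ((2012 - 2085*(-1314)) - 269943/5)/(-427 - 218) = ((2012 + 2739690) - 269943/5)/(-645) = (2741702 - 269943/5)*(-1/645) = (13438567/5)*(-1/645) = -13438567/3225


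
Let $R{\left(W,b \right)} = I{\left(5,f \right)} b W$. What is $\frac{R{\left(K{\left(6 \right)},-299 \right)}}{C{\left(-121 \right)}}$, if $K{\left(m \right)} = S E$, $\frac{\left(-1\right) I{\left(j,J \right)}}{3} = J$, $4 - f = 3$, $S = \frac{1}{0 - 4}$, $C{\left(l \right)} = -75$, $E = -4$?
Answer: $- \frac{299}{25} \approx -11.96$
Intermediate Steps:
$S = - \frac{1}{4}$ ($S = \frac{1}{-4} = - \frac{1}{4} \approx -0.25$)
$f = 1$ ($f = 4 - 3 = 1$)
$I{\left(j,J \right)} = - 3 J$
$K{\left(m \right)} = 1$ ($K{\left(m \right)} = \left(- \frac{1}{4}\right) \left(-4\right) = 1$)
$R{\left(W,b \right)} = - 3 W b$ ($R{\left(W,b \right)} = \left(-3\right) 1 b W = - 3 b W = - 3 W b$)
$\frac{R{\left(K{\left(6 \right)},-299 \right)}}{C{\left(-121 \right)}} = \frac{\left(-3\right) 1 \left(-299\right)}{-75} = 897 \left(- \frac{1}{75}\right) = - \frac{299}{25}$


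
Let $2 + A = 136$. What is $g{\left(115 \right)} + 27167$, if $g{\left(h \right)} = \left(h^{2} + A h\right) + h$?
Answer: $55917$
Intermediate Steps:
$A = 134$ ($A = -2 + 136 = 134$)
$g{\left(h \right)} = h^{2} + 135 h$ ($g{\left(h \right)} = \left(h^{2} + 134 h\right) + h = h^{2} + 135 h$)
$g{\left(115 \right)} + 27167 = 115 \left(135 + 115\right) + 27167 = 115 \cdot 250 + 27167 = 28750 + 27167 = 55917$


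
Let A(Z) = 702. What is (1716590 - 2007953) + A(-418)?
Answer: -290661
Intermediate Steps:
(1716590 - 2007953) + A(-418) = (1716590 - 2007953) + 702 = -291363 + 702 = -290661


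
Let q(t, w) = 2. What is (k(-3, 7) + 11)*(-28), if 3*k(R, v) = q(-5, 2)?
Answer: -980/3 ≈ -326.67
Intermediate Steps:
k(R, v) = ⅔ (k(R, v) = (⅓)*2 = ⅔)
(k(-3, 7) + 11)*(-28) = (⅔ + 11)*(-28) = (35/3)*(-28) = -980/3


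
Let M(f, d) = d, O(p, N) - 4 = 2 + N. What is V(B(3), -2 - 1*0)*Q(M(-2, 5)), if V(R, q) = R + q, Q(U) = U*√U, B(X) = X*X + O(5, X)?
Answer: 80*√5 ≈ 178.89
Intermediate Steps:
O(p, N) = 6 + N (O(p, N) = 4 + (2 + N) = 6 + N)
B(X) = 6 + X + X² (B(X) = X*X + (6 + X) = X² + (6 + X) = 6 + X + X²)
Q(U) = U^(3/2)
V(B(3), -2 - 1*0)*Q(M(-2, 5)) = ((6 + 3 + 3²) + (-2 - 1*0))*5^(3/2) = ((6 + 3 + 9) + (-2 + 0))*(5*√5) = (18 - 2)*(5*√5) = 16*(5*√5) = 80*√5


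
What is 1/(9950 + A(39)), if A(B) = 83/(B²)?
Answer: 1521/15134033 ≈ 0.00010050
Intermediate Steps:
A(B) = 83/B²
1/(9950 + A(39)) = 1/(9950 + 83/39²) = 1/(9950 + 83*(1/1521)) = 1/(9950 + 83/1521) = 1/(15134033/1521) = 1521/15134033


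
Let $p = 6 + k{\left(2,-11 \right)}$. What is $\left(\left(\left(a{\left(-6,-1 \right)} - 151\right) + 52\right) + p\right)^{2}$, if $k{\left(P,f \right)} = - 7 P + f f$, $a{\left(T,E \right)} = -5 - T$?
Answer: $225$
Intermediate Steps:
$k{\left(P,f \right)} = f^{2} - 7 P$ ($k{\left(P,f \right)} = - 7 P + f^{2} = f^{2} - 7 P$)
$p = 113$ ($p = 6 + \left(\left(-11\right)^{2} - 14\right) = 6 + \left(121 - 14\right) = 6 + 107 = 113$)
$\left(\left(\left(a{\left(-6,-1 \right)} - 151\right) + 52\right) + p\right)^{2} = \left(\left(\left(\left(-5 - -6\right) - 151\right) + 52\right) + 113\right)^{2} = \left(\left(\left(\left(-5 + 6\right) - 151\right) + 52\right) + 113\right)^{2} = \left(\left(\left(1 - 151\right) + 52\right) + 113\right)^{2} = \left(\left(-150 + 52\right) + 113\right)^{2} = \left(-98 + 113\right)^{2} = 15^{2} = 225$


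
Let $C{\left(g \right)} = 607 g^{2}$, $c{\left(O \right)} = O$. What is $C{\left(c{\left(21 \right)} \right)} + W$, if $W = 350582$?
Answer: $618269$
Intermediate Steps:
$C{\left(c{\left(21 \right)} \right)} + W = 607 \cdot 21^{2} + 350582 = 607 \cdot 441 + 350582 = 267687 + 350582 = 618269$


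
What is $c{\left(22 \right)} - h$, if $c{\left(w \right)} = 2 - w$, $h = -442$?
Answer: $422$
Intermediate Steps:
$c{\left(22 \right)} - h = \left(2 - 22\right) - -442 = \left(2 - 22\right) + 442 = -20 + 442 = 422$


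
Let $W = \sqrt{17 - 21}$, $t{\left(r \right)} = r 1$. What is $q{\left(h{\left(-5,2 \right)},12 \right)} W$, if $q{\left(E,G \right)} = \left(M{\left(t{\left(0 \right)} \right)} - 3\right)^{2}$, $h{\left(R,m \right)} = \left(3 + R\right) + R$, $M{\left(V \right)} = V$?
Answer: $18 i \approx 18.0 i$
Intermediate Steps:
$t{\left(r \right)} = r$
$h{\left(R,m \right)} = 3 + 2 R$
$W = 2 i$ ($W = \sqrt{-4} = 2 i \approx 2.0 i$)
$q{\left(E,G \right)} = 9$ ($q{\left(E,G \right)} = \left(0 - 3\right)^{2} = \left(-3\right)^{2} = 9$)
$q{\left(h{\left(-5,2 \right)},12 \right)} W = 9 \cdot 2 i = 18 i$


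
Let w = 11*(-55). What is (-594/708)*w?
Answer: 59895/118 ≈ 507.58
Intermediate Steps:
w = -605
(-594/708)*w = -594/708*(-605) = -594*1/708*(-605) = -99/118*(-605) = 59895/118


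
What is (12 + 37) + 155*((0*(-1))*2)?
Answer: 49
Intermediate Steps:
(12 + 37) + 155*((0*(-1))*2) = 49 + 155*(0*2) = 49 + 155*0 = 49 + 0 = 49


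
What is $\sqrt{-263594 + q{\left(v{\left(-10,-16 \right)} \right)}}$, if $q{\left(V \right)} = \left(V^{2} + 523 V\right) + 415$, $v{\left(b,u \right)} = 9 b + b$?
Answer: $i \sqrt{305479} \approx 552.7 i$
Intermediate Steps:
$v{\left(b,u \right)} = 10 b$
$q{\left(V \right)} = 415 + V^{2} + 523 V$
$\sqrt{-263594 + q{\left(v{\left(-10,-16 \right)} \right)}} = \sqrt{-263594 + \left(415 + \left(10 \left(-10\right)\right)^{2} + 523 \cdot 10 \left(-10\right)\right)} = \sqrt{-263594 + \left(415 + \left(-100\right)^{2} + 523 \left(-100\right)\right)} = \sqrt{-263594 + \left(415 + 10000 - 52300\right)} = \sqrt{-263594 - 41885} = \sqrt{-305479} = i \sqrt{305479}$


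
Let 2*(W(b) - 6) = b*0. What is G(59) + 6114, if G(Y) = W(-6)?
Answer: 6120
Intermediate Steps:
W(b) = 6 (W(b) = 6 + (b*0)/2 = 6 + (½)*0 = 6 + 0 = 6)
G(Y) = 6
G(59) + 6114 = 6 + 6114 = 6120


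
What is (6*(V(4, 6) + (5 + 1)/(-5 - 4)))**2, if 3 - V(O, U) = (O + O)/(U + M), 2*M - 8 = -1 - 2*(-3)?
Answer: 64516/625 ≈ 103.23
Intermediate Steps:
M = 13/2 (M = 4 + (-1 - 2*(-3))/2 = 4 + (-1 + 6)/2 = 4 + (1/2)*5 = 4 + 5/2 = 13/2 ≈ 6.5000)
V(O, U) = 3 - 2*O/(13/2 + U) (V(O, U) = 3 - (O + O)/(U + 13/2) = 3 - 2*O/(13/2 + U))
(6*(V(4, 6) + (5 + 1)/(-5 - 4)))**2 = (6*((39 - 4*4 + 6*6)/(13 + 2*6) + (5 + 1)/(-5 - 4)))**2 = (6*((39 - 16 + 36)/(13 + 12) + 6/(-9)))**2 = (6*(59/25 + 6*(-1/9)))**2 = (6*((1/25)*59 - 2/3))**2 = (6*(59/25 - 2/3))**2 = (6*(127/75))**2 = (254/25)**2 = 64516/625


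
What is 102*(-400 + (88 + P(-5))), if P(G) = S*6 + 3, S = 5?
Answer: -28458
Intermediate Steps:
P(G) = 33 (P(G) = 5*6 + 3 = 30 + 3 = 33)
102*(-400 + (88 + P(-5))) = 102*(-400 + (88 + 33)) = 102*(-400 + 121) = 102*(-279) = -28458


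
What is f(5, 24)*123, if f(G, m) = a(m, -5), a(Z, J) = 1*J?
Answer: -615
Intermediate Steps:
a(Z, J) = J
f(G, m) = -5
f(5, 24)*123 = -5*123 = -615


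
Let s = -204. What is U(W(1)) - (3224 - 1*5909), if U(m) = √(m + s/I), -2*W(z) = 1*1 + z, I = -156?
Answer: 2685 + 2*√13/13 ≈ 2685.6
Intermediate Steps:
W(z) = -½ - z/2 (W(z) = -(1*1 + z)/2 = -(1 + z)/2 = -½ - z/2)
U(m) = √(17/13 + m) (U(m) = √(m - 204/(-156)) = √(m - 204*(-1/156)) = √(m + 17/13) = √(17/13 + m))
U(W(1)) - (3224 - 1*5909) = √(221 + 169*(-½ - ½*1))/13 - (3224 - 1*5909) = √(221 + 169*(-½ - ½))/13 - (3224 - 5909) = √(221 + 169*(-1))/13 - 1*(-2685) = √(221 - 169)/13 + 2685 = √52/13 + 2685 = (2*√13)/13 + 2685 = 2*√13/13 + 2685 = 2685 + 2*√13/13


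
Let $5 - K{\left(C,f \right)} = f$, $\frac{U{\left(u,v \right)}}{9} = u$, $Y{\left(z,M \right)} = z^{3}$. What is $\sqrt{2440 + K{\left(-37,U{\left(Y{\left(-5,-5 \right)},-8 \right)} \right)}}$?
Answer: $\sqrt{3570} \approx 59.749$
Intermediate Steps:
$U{\left(u,v \right)} = 9 u$
$K{\left(C,f \right)} = 5 - f$
$\sqrt{2440 + K{\left(-37,U{\left(Y{\left(-5,-5 \right)},-8 \right)} \right)}} = \sqrt{2440 - \left(-5 + 9 \left(-5\right)^{3}\right)} = \sqrt{2440 - \left(-5 + 9 \left(-125\right)\right)} = \sqrt{2440 + \left(5 - -1125\right)} = \sqrt{2440 + \left(5 + 1125\right)} = \sqrt{2440 + 1130} = \sqrt{3570}$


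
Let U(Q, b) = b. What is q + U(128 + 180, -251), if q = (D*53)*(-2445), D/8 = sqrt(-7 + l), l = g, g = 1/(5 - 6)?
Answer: -251 - 2073360*I*sqrt(2) ≈ -251.0 - 2.9322e+6*I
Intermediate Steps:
g = -1 (g = 1/(-1) = -1)
l = -1
D = 16*I*sqrt(2) (D = 8*sqrt(-7 - 1) = 8*sqrt(-8) = 8*(2*I*sqrt(2)) = 16*I*sqrt(2) ≈ 22.627*I)
q = -2073360*I*sqrt(2) (q = ((16*I*sqrt(2))*53)*(-2445) = (848*I*sqrt(2))*(-2445) = -2073360*I*sqrt(2) ≈ -2.9322e+6*I)
q + U(128 + 180, -251) = -2073360*I*sqrt(2) - 251 = -251 - 2073360*I*sqrt(2)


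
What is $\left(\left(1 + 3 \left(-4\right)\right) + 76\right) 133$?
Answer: $8645$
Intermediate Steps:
$\left(\left(1 + 3 \left(-4\right)\right) + 76\right) 133 = \left(\left(1 - 12\right) + 76\right) 133 = \left(-11 + 76\right) 133 = 65 \cdot 133 = 8645$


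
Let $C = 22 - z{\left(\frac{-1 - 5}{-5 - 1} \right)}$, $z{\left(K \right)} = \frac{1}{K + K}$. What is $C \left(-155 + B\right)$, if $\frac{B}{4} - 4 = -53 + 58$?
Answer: $- \frac{5117}{2} \approx -2558.5$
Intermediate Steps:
$z{\left(K \right)} = \frac{1}{2 K}$
$B = 36$ ($B = 16 + 4 \left(-53 + 58\right) = 16 + 4 \cdot 5 = 16 + 20 = 36$)
$C = \frac{43}{2}$ ($C = 22 - \frac{1}{2 \frac{-1 - 5}{-5 - 1}} = 22 - \frac{1}{2 \left(- \frac{6}{-6}\right)} = 22 - \frac{1}{2 \left(\left(-6\right) \left(- \frac{1}{6}\right)\right)} = 22 - \frac{1}{2 \cdot 1} = 22 - \frac{1}{2} \cdot 1 = 22 - \frac{1}{2} = \frac{43}{2} \approx 21.5$)
$C \left(-155 + B\right) = \frac{43 \left(-155 + 36\right)}{2} = \frac{43}{2} \left(-119\right) = - \frac{5117}{2}$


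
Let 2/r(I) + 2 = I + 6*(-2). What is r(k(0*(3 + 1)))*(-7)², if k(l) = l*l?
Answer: -7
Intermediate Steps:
k(l) = l²
r(I) = 2/(-14 + I) (r(I) = 2/(-2 + (I + 6*(-2))) = 2/(-2 + (I - 12)) = 2/(-2 + (-12 + I)) = 2/(-14 + I))
r(k(0*(3 + 1)))*(-7)² = (2/(-14 + (0*(3 + 1))²))*(-7)² = (2/(-14 + (0*4)²))*49 = (2/(-14 + 0²))*49 = (2/(-14 + 0))*49 = (2/(-14))*49 = (2*(-1/14))*49 = -⅐*49 = -7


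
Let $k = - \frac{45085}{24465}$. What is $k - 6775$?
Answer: $- \frac{33159092}{4893} \approx -6776.8$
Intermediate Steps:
$k = - \frac{9017}{4893}$ ($k = \left(-45085\right) \frac{1}{24465} = - \frac{9017}{4893} \approx -1.8428$)
$k - 6775 = - \frac{9017}{4893} - 6775 = - \frac{33159092}{4893}$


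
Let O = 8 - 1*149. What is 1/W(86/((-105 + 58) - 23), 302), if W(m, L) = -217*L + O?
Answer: -1/65675 ≈ -1.5226e-5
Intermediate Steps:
O = -141 (O = 8 - 149 = -141)
W(m, L) = -141 - 217*L (W(m, L) = -217*L - 141 = -141 - 217*L)
1/W(86/((-105 + 58) - 23), 302) = 1/(-141 - 217*302) = 1/(-141 - 65534) = 1/(-65675) = -1/65675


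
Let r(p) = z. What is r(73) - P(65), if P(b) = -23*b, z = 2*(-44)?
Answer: 1407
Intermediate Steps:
z = -88
r(p) = -88
r(73) - P(65) = -88 - (-23)*65 = -88 - 1*(-1495) = -88 + 1495 = 1407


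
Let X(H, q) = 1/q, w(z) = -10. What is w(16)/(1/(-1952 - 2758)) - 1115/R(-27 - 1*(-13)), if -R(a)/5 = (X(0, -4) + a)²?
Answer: 153031468/3249 ≈ 47101.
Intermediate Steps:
X(H, q) = 1/q
R(a) = -5*(-¼ + a)² (R(a) = -5*(1/(-4) + a)² = -5*(-¼ + a)²)
w(16)/(1/(-1952 - 2758)) - 1115/R(-27 - 1*(-13)) = -10/(1/(-1952 - 2758)) - 1115*(-16/(5*(-1 + 4*(-27 - 1*(-13)))²)) = -10/(1/(-4710)) - 1115*(-16/(5*(-1 + 4*(-27 + 13))²)) = -10/(-1/4710) - 1115*(-16/(5*(-1 + 4*(-14))²)) = -10*(-4710) - 1115*(-16/(5*(-1 - 56)²)) = 47100 - 1115/((-5/16*(-57)²)) = 47100 - 1115/((-5/16*3249)) = 47100 - 1115/(-16245/16) = 47100 - 1115*(-16/16245) = 47100 + 3568/3249 = 153031468/3249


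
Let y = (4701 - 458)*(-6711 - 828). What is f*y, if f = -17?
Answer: 543795609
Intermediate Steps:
y = -31987977 (y = 4243*(-7539) = -31987977)
f*y = -17*(-31987977) = 543795609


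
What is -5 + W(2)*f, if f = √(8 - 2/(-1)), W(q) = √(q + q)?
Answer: -5 + 2*√10 ≈ 1.3246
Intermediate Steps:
W(q) = √2*√q (W(q) = √(2*q) = √2*√q)
f = √10 (f = √(8 - 2*(-1)) = √(8 + 2) = √10 ≈ 3.1623)
-5 + W(2)*f = -5 + (√2*√2)*√10 = -5 + 2*√10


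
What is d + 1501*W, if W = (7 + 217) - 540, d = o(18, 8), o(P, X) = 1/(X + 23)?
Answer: -14703795/31 ≈ -4.7432e+5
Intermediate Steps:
o(P, X) = 1/(23 + X)
d = 1/31 (d = 1/(23 + 8) = 1/31 ≈ 0.032258)
W = -316 (W = 224 - 540 = -316)
d + 1501*W = 1/31 + 1501*(-316) = 1/31 - 474316 = -14703795/31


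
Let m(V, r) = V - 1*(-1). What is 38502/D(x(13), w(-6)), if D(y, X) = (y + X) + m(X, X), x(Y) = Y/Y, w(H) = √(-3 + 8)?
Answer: -19251/4 + 19251*√5/4 ≈ 5948.9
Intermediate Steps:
w(H) = √5
m(V, r) = 1 + V (m(V, r) = V + 1 = 1 + V)
x(Y) = 1
D(y, X) = 1 + y + 2*X (D(y, X) = (y + X) + (1 + X) = (X + y) + (1 + X) = 1 + y + 2*X)
38502/D(x(13), w(-6)) = 38502/(1 + 1 + 2*√5) = 38502/(2 + 2*√5)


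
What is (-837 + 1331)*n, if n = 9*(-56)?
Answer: -248976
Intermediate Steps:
n = -504
(-837 + 1331)*n = (-837 + 1331)*(-504) = 494*(-504) = -248976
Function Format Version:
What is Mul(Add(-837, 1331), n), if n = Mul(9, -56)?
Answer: -248976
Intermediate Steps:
n = -504
Mul(Add(-837, 1331), n) = Mul(Add(-837, 1331), -504) = Mul(494, -504) = -248976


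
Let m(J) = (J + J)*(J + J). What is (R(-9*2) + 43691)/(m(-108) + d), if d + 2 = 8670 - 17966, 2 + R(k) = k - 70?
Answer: 43601/37358 ≈ 1.1671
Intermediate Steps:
R(k) = -72 + k (R(k) = -2 + (k - 70) = -2 + (-70 + k) = -72 + k)
m(J) = 4*J**2 (m(J) = (2*J)*(2*J) = 4*J**2)
d = -9298 (d = -2 + (8670 - 17966) = -2 - 9296 = -9298)
(R(-9*2) + 43691)/(m(-108) + d) = ((-72 - 9*2) + 43691)/(4*(-108)**2 - 9298) = ((-72 - 18) + 43691)/(4*11664 - 9298) = (-90 + 43691)/(46656 - 9298) = 43601/37358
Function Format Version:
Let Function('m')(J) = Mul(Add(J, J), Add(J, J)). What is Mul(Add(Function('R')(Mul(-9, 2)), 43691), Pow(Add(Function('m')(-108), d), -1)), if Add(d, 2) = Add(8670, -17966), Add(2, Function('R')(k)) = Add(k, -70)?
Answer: Rational(43601, 37358) ≈ 1.1671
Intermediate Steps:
Function('R')(k) = Add(-72, k) (Function('R')(k) = Add(-2, Add(k, -70)) = Add(-2, Add(-70, k)) = Add(-72, k))
Function('m')(J) = Mul(4, Pow(J, 2)) (Function('m')(J) = Mul(Mul(2, J), Mul(2, J)) = Mul(4, Pow(J, 2)))
d = -9298 (d = Add(-2, Add(8670, -17966)) = Add(-2, -9296) = -9298)
Mul(Add(Function('R')(Mul(-9, 2)), 43691), Pow(Add(Function('m')(-108), d), -1)) = Mul(Add(Add(-72, Mul(-9, 2)), 43691), Pow(Add(Mul(4, Pow(-108, 2)), -9298), -1)) = Mul(Add(Add(-72, -18), 43691), Pow(Add(Mul(4, 11664), -9298), -1)) = Mul(Add(-90, 43691), Pow(Add(46656, -9298), -1)) = Mul(43601, Pow(37358, -1)) = Mul(43601, Rational(1, 37358)) = Rational(43601, 37358)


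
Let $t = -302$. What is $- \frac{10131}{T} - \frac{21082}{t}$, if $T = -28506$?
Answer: $\frac{100670509}{1434802} \approx 70.163$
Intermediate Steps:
$- \frac{10131}{T} - \frac{21082}{t} = - \frac{10131}{-28506} - \frac{21082}{-302} = \left(-10131\right) \left(- \frac{1}{28506}\right) - - \frac{10541}{151} = \frac{3377}{9502} + \frac{10541}{151} = \frac{100670509}{1434802}$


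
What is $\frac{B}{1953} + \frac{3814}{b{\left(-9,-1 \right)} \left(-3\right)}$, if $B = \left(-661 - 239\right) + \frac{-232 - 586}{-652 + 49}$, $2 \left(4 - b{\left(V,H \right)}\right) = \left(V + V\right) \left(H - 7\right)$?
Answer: $\frac{730174583}{40040406} \approx 18.236$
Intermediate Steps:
$b{\left(V,H \right)} = 4 - V \left(-7 + H\right)$ ($b{\left(V,H \right)} = 4 - \frac{\left(V + V\right) \left(H - 7\right)}{2} = 4 - \frac{2 V \left(-7 + H\right)}{2} = 4 - V \left(-7 + H\right)$)
$B = - \frac{541882}{603}$ ($B = -900 - \frac{818}{-603} = -900 - - \frac{818}{603} = -900 + \frac{818}{603} = - \frac{541882}{603} \approx -898.64$)
$\frac{B}{1953} + \frac{3814}{b{\left(-9,-1 \right)} \left(-3\right)} = - \frac{541882}{603 \cdot 1953} + \frac{3814}{\left(4 + 7 \left(-9\right) - \left(-1\right) \left(-9\right)\right) \left(-3\right)} = \left(- \frac{541882}{603}\right) \frac{1}{1953} + \frac{3814}{\left(4 - 63 - 9\right) \left(-3\right)} = - \frac{541882}{1177659} + \frac{3814}{\left(-68\right) \left(-3\right)} = - \frac{541882}{1177659} + \frac{3814}{204} = - \frac{541882}{1177659} + 3814 \cdot \frac{1}{204} = - \frac{541882}{1177659} + \frac{1907}{102} = \frac{730174583}{40040406}$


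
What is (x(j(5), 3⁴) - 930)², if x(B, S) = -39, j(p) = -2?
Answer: 938961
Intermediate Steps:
(x(j(5), 3⁴) - 930)² = (-39 - 930)² = (-969)² = 938961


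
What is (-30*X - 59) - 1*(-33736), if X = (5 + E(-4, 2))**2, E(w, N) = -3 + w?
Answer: 33557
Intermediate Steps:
X = 4 (X = (5 + (-3 - 4))**2 = (5 - 7)**2 = (-2)**2 = 4)
(-30*X - 59) - 1*(-33736) = (-30*4 - 59) - 1*(-33736) = (-120 - 59) + 33736 = -179 + 33736 = 33557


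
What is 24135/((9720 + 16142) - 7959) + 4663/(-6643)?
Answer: 76847116/118929629 ≈ 0.64616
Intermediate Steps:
24135/((9720 + 16142) - 7959) + 4663/(-6643) = 24135/(25862 - 7959) + 4663*(-1/6643) = 24135/17903 - 4663/6643 = 76847116/118929629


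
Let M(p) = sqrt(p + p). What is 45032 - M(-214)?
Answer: 45032 - 2*I*sqrt(107) ≈ 45032.0 - 20.688*I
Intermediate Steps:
M(p) = sqrt(2)*sqrt(p) (M(p) = sqrt(2*p) = sqrt(2)*sqrt(p))
45032 - M(-214) = 45032 - sqrt(2)*sqrt(-214) = 45032 - sqrt(2)*I*sqrt(214) = 45032 - 2*I*sqrt(107)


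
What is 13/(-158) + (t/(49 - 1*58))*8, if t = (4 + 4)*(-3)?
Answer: 10073/474 ≈ 21.251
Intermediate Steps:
t = -24 (t = 8*(-3) = -24)
13/(-158) + (t/(49 - 1*58))*8 = 13/(-158) - 24/(49 - 1*58)*8 = 13*(-1/158) - 24/(49 - 58)*8 = -13/158 - 24/(-9)*8 = -13/158 - 24*(-⅑)*8 = -13/158 + (8/3)*8 = -13/158 + 64/3 = 10073/474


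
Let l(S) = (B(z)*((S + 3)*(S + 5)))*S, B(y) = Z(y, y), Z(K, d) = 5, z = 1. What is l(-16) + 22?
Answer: -11418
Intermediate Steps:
B(y) = 5
l(S) = 5*S*(3 + S)*(5 + S) (l(S) = (5*((S + 3)*(S + 5)))*S = (5*((3 + S)*(5 + S)))*S = (5*(3 + S)*(5 + S))*S = 5*S*(3 + S)*(5 + S))
l(-16) + 22 = 5*(-16)*(15 + (-16)**2 + 8*(-16)) + 22 = 5*(-16)*(15 + 256 - 128) + 22 = 5*(-16)*143 + 22 = -11440 + 22 = -11418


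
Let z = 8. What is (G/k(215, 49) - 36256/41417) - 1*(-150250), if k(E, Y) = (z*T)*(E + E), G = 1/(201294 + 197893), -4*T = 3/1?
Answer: 6408947055275823823/42655470185820 ≈ 1.5025e+5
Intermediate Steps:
T = -¾ (T = -3/(4*1) = -3/4 = -¼*3 = -¾ ≈ -0.75000)
G = 1/399187 ≈ 2.5051e-6
k(E, Y) = -12*E (k(E, Y) = (8*(-¾))*(E + E) = -12*E)
(G/k(215, 49) - 36256/41417) - 1*(-150250) = (1/(399187*((-12*215))) - 36256/41417) - 1*(-150250) = ((1/399187)/(-2580) - 36256*1/41417) + 150250 = ((1/399187)*(-1/2580) - 36256/41417) + 150250 = (-1/1029902460 - 36256/41417) + 150250 = -37340143631177/42655470185820 + 150250 = 6408947055275823823/42655470185820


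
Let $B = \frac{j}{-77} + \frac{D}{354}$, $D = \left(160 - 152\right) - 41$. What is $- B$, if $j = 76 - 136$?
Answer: $- \frac{6233}{9086} \approx -0.686$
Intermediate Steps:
$D = -33$ ($D = 8 - 41 = -33$)
$j = -60$
$B = \frac{6233}{9086}$ ($B = - \frac{60}{-77} - \frac{33}{354} = \left(-60\right) \left(- \frac{1}{77}\right) - \frac{11}{118} = \frac{60}{77} - \frac{11}{118} = \frac{6233}{9086} \approx 0.686$)
$- B = \left(-1\right) \frac{6233}{9086} = - \frac{6233}{9086}$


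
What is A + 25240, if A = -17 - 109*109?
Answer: 13342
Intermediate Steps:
A = -11898 (A = -17 - 11881 = -11898)
A + 25240 = -11898 + 25240 = 13342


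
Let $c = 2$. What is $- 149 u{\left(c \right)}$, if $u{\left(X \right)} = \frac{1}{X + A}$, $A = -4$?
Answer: $\frac{149}{2} \approx 74.5$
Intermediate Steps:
$u{\left(X \right)} = \frac{1}{-4 + X}$ ($u{\left(X \right)} = \frac{1}{X - 4} = \frac{1}{-4 + X}$)
$- 149 u{\left(c \right)} = - \frac{149}{-4 + 2} = - \frac{149}{-2} = \left(-149\right) \left(- \frac{1}{2}\right) = \frac{149}{2}$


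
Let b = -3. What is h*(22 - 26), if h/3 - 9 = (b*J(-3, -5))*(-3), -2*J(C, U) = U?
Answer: -378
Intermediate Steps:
J(C, U) = -U/2
h = 189/2 (h = 27 + 3*(-(-3)*(-5)/2*(-3)) = 27 + 3*(-3*5/2*(-3)) = 27 + 3*(-15/2*(-3)) = 27 + 3*(45/2) = 27 + 135/2 = 189/2 ≈ 94.500)
h*(22 - 26) = 189*(22 - 26)/2 = (189/2)*(-4) = -378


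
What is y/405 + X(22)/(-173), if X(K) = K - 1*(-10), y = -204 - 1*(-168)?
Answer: -2132/7785 ≈ -0.27386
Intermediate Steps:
y = -36 (y = -204 + 168 = -36)
X(K) = 10 + K (X(K) = K + 10 = 10 + K)
y/405 + X(22)/(-173) = -36/405 + (10 + 22)/(-173) = -36*1/405 + 32*(-1/173) = -4/45 - 32/173 = -2132/7785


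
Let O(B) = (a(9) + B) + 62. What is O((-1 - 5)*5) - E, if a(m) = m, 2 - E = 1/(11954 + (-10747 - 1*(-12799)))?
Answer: 546235/14006 ≈ 39.000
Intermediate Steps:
E = 28011/14006 (E = 2 - 1/(11954 + (-10747 - 1*(-12799))) = 2 - 1/(11954 + (-10747 + 12799)) = 2 - 1/(11954 + 2052) = 2 - 1/14006 = 28011/14006 ≈ 1.9999)
O(B) = 71 + B (O(B) = (9 + B) + 62 = 71 + B)
O((-1 - 5)*5) - E = (71 + (-1 - 5)*5) - 1*28011/14006 = (71 - 6*5) - 28011/14006 = (71 - 30) - 28011/14006 = 41 - 28011/14006 = 546235/14006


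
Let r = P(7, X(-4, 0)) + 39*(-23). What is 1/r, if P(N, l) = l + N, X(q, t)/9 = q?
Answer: -1/926 ≈ -0.0010799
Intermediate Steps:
X(q, t) = 9*q
P(N, l) = N + l
r = -926 (r = (7 + 9*(-4)) + 39*(-23) = (7 - 36) - 897 = -29 - 897 = -926)
1/r = 1/(-926) = -1/926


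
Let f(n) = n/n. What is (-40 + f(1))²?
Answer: 1521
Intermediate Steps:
f(n) = 1
(-40 + f(1))² = (-40 + 1)² = (-39)² = 1521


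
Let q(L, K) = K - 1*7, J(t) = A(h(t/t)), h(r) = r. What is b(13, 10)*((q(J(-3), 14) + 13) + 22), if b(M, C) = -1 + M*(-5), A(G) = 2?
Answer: -2772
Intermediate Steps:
J(t) = 2
q(L, K) = -7 + K (q(L, K) = K - 7 = -7 + K)
b(M, C) = -1 - 5*M
b(13, 10)*((q(J(-3), 14) + 13) + 22) = (-1 - 5*13)*(((-7 + 14) + 13) + 22) = (-1 - 65)*((7 + 13) + 22) = -66*(20 + 22) = -66*42 = -2772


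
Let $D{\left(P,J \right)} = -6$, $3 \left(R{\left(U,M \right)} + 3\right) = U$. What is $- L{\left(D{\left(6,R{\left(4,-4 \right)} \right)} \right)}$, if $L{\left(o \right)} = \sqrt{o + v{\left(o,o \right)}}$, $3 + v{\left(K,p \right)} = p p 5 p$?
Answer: $- 33 i \approx - 33.0 i$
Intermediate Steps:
$R{\left(U,M \right)} = -3 + \frac{U}{3}$
$v{\left(K,p \right)} = -3 + 5 p^{3}$ ($v{\left(K,p \right)} = -3 + p p 5 p = -3 + p^{2} \cdot 5 p = -3 + 5 p^{3}$)
$L{\left(o \right)} = \sqrt{-3 + o + 5 o^{3}}$ ($L{\left(o \right)} = \sqrt{o + \left(-3 + 5 o^{3}\right)} = \sqrt{-3 + o + 5 o^{3}}$)
$- L{\left(D{\left(6,R{\left(4,-4 \right)} \right)} \right)} = - \sqrt{-3 - 6 + 5 \left(-6\right)^{3}} = - \sqrt{-3 - 6 + 5 \left(-216\right)} = - \sqrt{-3 - 6 - 1080} = - \sqrt{-1089} = - 33 i$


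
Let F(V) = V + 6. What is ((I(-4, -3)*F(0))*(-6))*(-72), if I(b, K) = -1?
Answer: -2592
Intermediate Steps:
F(V) = 6 + V
((I(-4, -3)*F(0))*(-6))*(-72) = (-(6 + 0)*(-6))*(-72) = (-1*6*(-6))*(-72) = -6*(-6)*(-72) = 36*(-72) = -2592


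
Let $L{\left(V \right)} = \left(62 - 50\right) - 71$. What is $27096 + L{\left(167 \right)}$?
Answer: $27037$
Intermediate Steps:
$L{\left(V \right)} = -59$ ($L{\left(V \right)} = 12 - 71 = -59$)
$27096 + L{\left(167 \right)} = 27096 - 59 = 27037$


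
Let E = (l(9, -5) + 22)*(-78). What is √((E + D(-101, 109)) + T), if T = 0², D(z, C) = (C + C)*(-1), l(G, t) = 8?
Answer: I*√2558 ≈ 50.577*I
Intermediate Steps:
D(z, C) = -2*C (D(z, C) = (2*C)*(-1) = -2*C)
T = 0
E = -2340 (E = (8 + 22)*(-78) = 30*(-78) = -2340)
√((E + D(-101, 109)) + T) = √((-2340 - 2*109) + 0) = √((-2340 - 218) + 0) = √(-2558 + 0) = √(-2558) = I*√2558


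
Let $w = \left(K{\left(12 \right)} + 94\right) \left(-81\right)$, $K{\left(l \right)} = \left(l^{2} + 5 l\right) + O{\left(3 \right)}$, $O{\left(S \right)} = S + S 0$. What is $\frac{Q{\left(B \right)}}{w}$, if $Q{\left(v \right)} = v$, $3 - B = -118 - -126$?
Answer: $\frac{5}{24381} \approx 0.00020508$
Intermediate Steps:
$B = -5$ ($B = 3 - \left(-118 - -126\right) = 3 - \left(-118 + 126\right) = 3 - 8 = -5$)
$O{\left(S \right)} = S$ ($O{\left(S \right)} = S + 0 = S$)
$K{\left(l \right)} = 3 + l^{2} + 5 l$ ($K{\left(l \right)} = \left(l^{2} + 5 l\right) + 3 = 3 + l^{2} + 5 l$)
$w = -24381$ ($w = \left(\left(3 + 12^{2} + 5 \cdot 12\right) + 94\right) \left(-81\right) = \left(\left(3 + 144 + 60\right) + 94\right) \left(-81\right) = \left(207 + 94\right) \left(-81\right) = 301 \left(-81\right) = -24381$)
$\frac{Q{\left(B \right)}}{w} = - \frac{5}{-24381} = \left(-5\right) \left(- \frac{1}{24381}\right) = \frac{5}{24381}$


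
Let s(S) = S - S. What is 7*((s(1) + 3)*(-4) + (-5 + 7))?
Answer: -70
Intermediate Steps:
s(S) = 0
7*((s(1) + 3)*(-4) + (-5 + 7)) = 7*((0 + 3)*(-4) + (-5 + 7)) = 7*(3*(-4) + 2) = 7*(-12 + 2) = 7*(-10) = -70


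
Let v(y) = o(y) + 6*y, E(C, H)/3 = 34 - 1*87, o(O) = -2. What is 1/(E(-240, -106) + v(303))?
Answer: 1/1657 ≈ 0.00060350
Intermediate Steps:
E(C, H) = -159 (E(C, H) = 3*(34 - 1*87) = 3*(34 - 87) = 3*(-53) = -159)
v(y) = -2 + 6*y
1/(E(-240, -106) + v(303)) = 1/(-159 + (-2 + 6*303)) = 1/(-159 + (-2 + 1818)) = 1/(-159 + 1816) = 1/1657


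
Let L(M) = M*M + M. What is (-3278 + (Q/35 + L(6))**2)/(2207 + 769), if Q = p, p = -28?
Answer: -19757/37200 ≈ -0.53110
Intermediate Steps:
Q = -28
L(M) = M + M**2 (L(M) = M**2 + M = M + M**2)
(-3278 + (Q/35 + L(6))**2)/(2207 + 769) = (-3278 + (-28/35 + 6*(1 + 6))**2)/(2207 + 769) = (-3278 + (-28*1/35 + 6*7)**2)/2976 = (-3278 + (-4/5 + 42)**2)*(1/2976) = (-3278 + (206/5)**2)*(1/2976) = (-3278 + 42436/25)*(1/2976) = -39514/25*1/2976 = -19757/37200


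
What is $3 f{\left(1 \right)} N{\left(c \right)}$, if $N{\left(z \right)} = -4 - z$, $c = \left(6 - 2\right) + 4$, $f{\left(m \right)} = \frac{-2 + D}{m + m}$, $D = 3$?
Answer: $-18$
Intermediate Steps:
$f{\left(m \right)} = \frac{1}{2 m}$ ($f{\left(m \right)} = \frac{-2 + 3}{m + m} = 1 \frac{1}{2 m} = \frac{1}{2 m}$)
$c = 8$ ($c = 4 + 4 = 8$)
$3 f{\left(1 \right)} N{\left(c \right)} = 3 \frac{1}{2 \cdot 1} \left(-4 - 8\right) = 3 \cdot \frac{1}{2} \cdot 1 \left(-4 - 8\right) = 3 \cdot \frac{1}{2} \left(-12\right) = \frac{3}{2} \left(-12\right) = -18$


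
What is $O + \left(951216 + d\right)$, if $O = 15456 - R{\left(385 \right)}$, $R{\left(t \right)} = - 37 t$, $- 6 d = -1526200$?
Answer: $\frac{3705851}{3} \approx 1.2353 \cdot 10^{6}$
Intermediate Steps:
$d = \frac{763100}{3}$ ($d = \left(- \frac{1}{6}\right) \left(-1526200\right) = \frac{763100}{3} \approx 2.5437 \cdot 10^{5}$)
$O = 29701$ ($O = 15456 - \left(-37\right) 385 = 15456 - -14245 = 15456 + 14245 = 29701$)
$O + \left(951216 + d\right) = 29701 + \left(951216 + \frac{763100}{3}\right) = 29701 + \frac{3616748}{3} = \frac{3705851}{3}$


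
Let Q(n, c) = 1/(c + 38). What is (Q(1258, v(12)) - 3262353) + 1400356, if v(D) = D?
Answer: -93099849/50 ≈ -1.8620e+6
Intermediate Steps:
Q(n, c) = 1/(38 + c)
(Q(1258, v(12)) - 3262353) + 1400356 = (1/(38 + 12) - 3262353) + 1400356 = (1/50 - 3262353) + 1400356 = -163117649/50 + 1400356 = -93099849/50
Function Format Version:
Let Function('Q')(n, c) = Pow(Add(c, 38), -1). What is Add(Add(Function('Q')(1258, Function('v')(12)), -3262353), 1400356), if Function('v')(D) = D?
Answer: Rational(-93099849, 50) ≈ -1.8620e+6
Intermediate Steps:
Function('Q')(n, c) = Pow(Add(38, c), -1)
Add(Add(Function('Q')(1258, Function('v')(12)), -3262353), 1400356) = Add(Add(Pow(Add(38, 12), -1), -3262353), 1400356) = Add(Add(Pow(50, -1), -3262353), 1400356) = Add(Add(Rational(1, 50), -3262353), 1400356) = Add(Rational(-163117649, 50), 1400356) = Rational(-93099849, 50)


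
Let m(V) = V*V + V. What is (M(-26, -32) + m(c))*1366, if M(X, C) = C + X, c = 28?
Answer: 1029964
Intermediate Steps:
m(V) = V + V² (m(V) = V² + V = V + V²)
(M(-26, -32) + m(c))*1366 = ((-32 - 26) + 28*(1 + 28))*1366 = (-58 + 28*29)*1366 = (-58 + 812)*1366 = 754*1366 = 1029964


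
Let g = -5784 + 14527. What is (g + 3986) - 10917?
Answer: 1812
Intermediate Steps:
g = 8743
(g + 3986) - 10917 = (8743 + 3986) - 10917 = 12729 - 10917 = 1812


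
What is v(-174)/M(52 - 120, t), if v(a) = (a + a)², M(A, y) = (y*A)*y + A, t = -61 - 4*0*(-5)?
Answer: -15138/31637 ≈ -0.47849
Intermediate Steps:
t = -61 (t = -61 - 0*(-5) = -61 - 1*0 = -61 + 0 = -61)
M(A, y) = A + A*y² (M(A, y) = (A*y)*y + A = A*y² + A = A + A*y²)
v(a) = 4*a² (v(a) = (2*a)² = 4*a²)
v(-174)/M(52 - 120, t) = (4*(-174)²)/(((52 - 120)*(1 + (-61)²))) = (4*30276)/((-68*(1 + 3721))) = 121104/((-68*3722)) = 121104/(-253096) = 121104*(-1/253096) = -15138/31637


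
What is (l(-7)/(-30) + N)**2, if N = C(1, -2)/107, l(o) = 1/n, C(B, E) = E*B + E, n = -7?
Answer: 537289/504900900 ≈ 0.0010641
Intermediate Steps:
C(B, E) = E + B*E (C(B, E) = B*E + E = E + B*E)
l(o) = -1/7 (l(o) = 1/(-7) = -1/7)
N = -4/107 (N = -2*(1 + 1)/107 = -2*2*(1/107) = -4*1/107 = -4/107 ≈ -0.037383)
(l(-7)/(-30) + N)**2 = (-1/7/(-30) - 4/107)**2 = (-1/7*(-1/30) - 4/107)**2 = (1/210 - 4/107)**2 = (-733/22470)**2 = 537289/504900900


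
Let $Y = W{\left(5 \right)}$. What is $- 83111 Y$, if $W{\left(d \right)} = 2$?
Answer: $-166222$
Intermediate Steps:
$Y = 2$
$- 83111 Y = \left(-83111\right) 2 = -166222$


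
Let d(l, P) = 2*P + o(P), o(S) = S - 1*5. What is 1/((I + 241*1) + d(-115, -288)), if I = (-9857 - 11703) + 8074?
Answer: -1/14114 ≈ -7.0852e-5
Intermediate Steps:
o(S) = -5 + S (o(S) = S - 5 = -5 + S)
d(l, P) = -5 + 3*P (d(l, P) = 2*P + (-5 + P) = -5 + 3*P)
I = -13486 (I = -21560 + 8074 = -13486)
1/((I + 241*1) + d(-115, -288)) = 1/((-13486 + 241*1) + (-5 + 3*(-288))) = 1/((-13486 + 241) + (-5 - 864)) = 1/(-13245 - 869) = 1/(-14114) = -1/14114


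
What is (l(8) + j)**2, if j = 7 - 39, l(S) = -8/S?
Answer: 1089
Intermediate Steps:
j = -32
(l(8) + j)**2 = (-8/8 - 32)**2 = (-8*1/8 - 32)**2 = (-1 - 32)**2 = (-33)**2 = 1089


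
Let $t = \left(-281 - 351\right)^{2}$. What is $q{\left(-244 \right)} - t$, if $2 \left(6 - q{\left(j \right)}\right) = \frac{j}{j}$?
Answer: $- \frac{798837}{2} \approx -3.9942 \cdot 10^{5}$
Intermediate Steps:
$q{\left(j \right)} = \frac{11}{2}$ ($q{\left(j \right)} = 6 - \frac{j \frac{1}{j}}{2} = 6 - \frac{1}{2} = \frac{11}{2}$)
$t = 399424$ ($t = \left(-632\right)^{2} = 399424$)
$q{\left(-244 \right)} - t = \frac{11}{2} - 399424 = - \frac{798837}{2}$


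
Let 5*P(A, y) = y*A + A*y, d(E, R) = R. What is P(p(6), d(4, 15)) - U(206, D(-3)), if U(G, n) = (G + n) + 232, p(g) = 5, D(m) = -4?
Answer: -404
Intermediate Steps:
U(G, n) = 232 + G + n
P(A, y) = 2*A*y/5 (P(A, y) = (y*A + A*y)/5 = (A*y + A*y)/5 = (2*A*y)/5 = 2*A*y/5)
P(p(6), d(4, 15)) - U(206, D(-3)) = (⅖)*5*15 - (232 + 206 - 4) = 30 - 1*434 = 30 - 434 = -404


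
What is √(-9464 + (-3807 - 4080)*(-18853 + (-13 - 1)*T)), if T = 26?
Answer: √151555015 ≈ 12311.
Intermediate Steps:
√(-9464 + (-3807 - 4080)*(-18853 + (-13 - 1)*T)) = √(-9464 + (-3807 - 4080)*(-18853 + (-13 - 1)*26)) = √(-9464 - 7887*(-18853 - 14*26)) = √(-9464 - 7887*(-18853 - 364)) = √(-9464 - 7887*(-19217)) = √(-9464 + 151564479) = √151555015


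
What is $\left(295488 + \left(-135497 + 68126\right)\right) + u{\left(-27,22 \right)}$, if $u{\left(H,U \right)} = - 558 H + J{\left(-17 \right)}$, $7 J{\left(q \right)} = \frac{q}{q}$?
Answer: $\frac{1702282}{7} \approx 2.4318 \cdot 10^{5}$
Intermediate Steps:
$J{\left(q \right)} = \frac{1}{7}$ ($J{\left(q \right)} = \frac{q \frac{1}{q}}{7} = \frac{1}{7} \cdot 1 = \frac{1}{7}$)
$u{\left(H,U \right)} = \frac{1}{7} - 558 H$ ($u{\left(H,U \right)} = - 558 H + \frac{1}{7} = \frac{1}{7} - 558 H$)
$\left(295488 + \left(-135497 + 68126\right)\right) + u{\left(-27,22 \right)} = \left(295488 + \left(-135497 + 68126\right)\right) + \left(\frac{1}{7} - -15066\right) = \left(295488 - 67371\right) + \left(\frac{1}{7} + 15066\right) = 228117 + \frac{105463}{7} = \frac{1702282}{7}$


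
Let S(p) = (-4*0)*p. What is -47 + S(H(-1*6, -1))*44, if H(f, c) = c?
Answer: -47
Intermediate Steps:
S(p) = 0 (S(p) = 0*p = 0)
-47 + S(H(-1*6, -1))*44 = -47 + 0*44 = -47 + 0 = -47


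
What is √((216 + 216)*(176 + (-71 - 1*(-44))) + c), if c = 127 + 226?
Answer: √64721 ≈ 254.40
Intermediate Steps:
c = 353
√((216 + 216)*(176 + (-71 - 1*(-44))) + c) = √((216 + 216)*(176 + (-71 - 1*(-44))) + 353) = √(432*(176 + (-71 + 44)) + 353) = √(432*(176 - 27) + 353) = √(432*149 + 353) = √(64368 + 353) = √64721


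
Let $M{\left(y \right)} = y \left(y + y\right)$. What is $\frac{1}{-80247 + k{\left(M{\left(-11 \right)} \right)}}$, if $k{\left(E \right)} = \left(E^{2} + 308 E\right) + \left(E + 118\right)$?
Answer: $\frac{1}{53213} \approx 1.8792 \cdot 10^{-5}$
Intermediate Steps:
$M{\left(y \right)} = 2 y^{2}$ ($M{\left(y \right)} = y 2 y = 2 y^{2}$)
$k{\left(E \right)} = 118 + E^{2} + 309 E$ ($k{\left(E \right)} = \left(E^{2} + 308 E\right) + \left(118 + E\right) = 118 + E^{2} + 309 E$)
$\frac{1}{-80247 + k{\left(M{\left(-11 \right)} \right)}} = \frac{1}{-80247 + \left(118 + \left(2 \left(-11\right)^{2}\right)^{2} + 309 \cdot 2 \left(-11\right)^{2}\right)} = \frac{1}{-80247 + \left(118 + \left(2 \cdot 121\right)^{2} + 309 \cdot 2 \cdot 121\right)} = \frac{1}{-80247 + \left(118 + 242^{2} + 309 \cdot 242\right)} = \frac{1}{-80247 + \left(118 + 58564 + 74778\right)} = \frac{1}{-80247 + 133460} = \frac{1}{53213}$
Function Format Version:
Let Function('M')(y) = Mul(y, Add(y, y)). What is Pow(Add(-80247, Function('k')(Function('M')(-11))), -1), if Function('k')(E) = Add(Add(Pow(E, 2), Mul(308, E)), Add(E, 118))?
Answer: Rational(1, 53213) ≈ 1.8792e-5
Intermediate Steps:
Function('M')(y) = Mul(2, Pow(y, 2)) (Function('M')(y) = Mul(y, Mul(2, y)) = Mul(2, Pow(y, 2)))
Function('k')(E) = Add(118, Pow(E, 2), Mul(309, E)) (Function('k')(E) = Add(Add(Pow(E, 2), Mul(308, E)), Add(118, E)) = Add(118, Pow(E, 2), Mul(309, E)))
Pow(Add(-80247, Function('k')(Function('M')(-11))), -1) = Pow(Add(-80247, Add(118, Pow(Mul(2, Pow(-11, 2)), 2), Mul(309, Mul(2, Pow(-11, 2))))), -1) = Pow(Add(-80247, Add(118, Pow(Mul(2, 121), 2), Mul(309, Mul(2, 121)))), -1) = Pow(Add(-80247, Add(118, Pow(242, 2), Mul(309, 242))), -1) = Pow(Add(-80247, Add(118, 58564, 74778)), -1) = Pow(Add(-80247, 133460), -1) = Pow(53213, -1) = Rational(1, 53213)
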